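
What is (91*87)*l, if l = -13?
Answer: -102921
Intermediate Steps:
(91*87)*l = (91*87)*(-13) = 7917*(-13) = -102921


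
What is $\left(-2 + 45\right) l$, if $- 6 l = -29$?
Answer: $\frac{1247}{6} \approx 207.83$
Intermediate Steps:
$l = \frac{29}{6}$ ($l = \left(- \frac{1}{6}\right) \left(-29\right) = \frac{29}{6} \approx 4.8333$)
$\left(-2 + 45\right) l = \left(-2 + 45\right) \frac{29}{6} = 43 \cdot \frac{29}{6} = \frac{1247}{6}$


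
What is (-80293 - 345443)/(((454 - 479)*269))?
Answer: 425736/6725 ≈ 63.306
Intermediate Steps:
(-80293 - 345443)/(((454 - 479)*269)) = -425736/((-25*269)) = -425736/(-6725) = -425736*(-1/6725) = 425736/6725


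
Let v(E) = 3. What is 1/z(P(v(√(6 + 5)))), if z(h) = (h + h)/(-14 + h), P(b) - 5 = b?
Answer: -3/8 ≈ -0.37500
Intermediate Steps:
P(b) = 5 + b
z(h) = 2*h/(-14 + h) (z(h) = (2*h)/(-14 + h) = 2*h/(-14 + h))
1/z(P(v(√(6 + 5)))) = 1/(2*(5 + 3)/(-14 + (5 + 3))) = 1/(2*8/(-14 + 8)) = 1/(2*8/(-6)) = 1/(2*8*(-⅙)) = 1/(-8/3) = -3/8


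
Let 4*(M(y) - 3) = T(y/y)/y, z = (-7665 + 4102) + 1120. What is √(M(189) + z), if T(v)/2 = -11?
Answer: I*√38737902/126 ≈ 49.397*I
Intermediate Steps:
T(v) = -22 (T(v) = 2*(-11) = -22)
z = -2443 (z = -3563 + 1120 = -2443)
M(y) = 3 - 11/(2*y) (M(y) = 3 + (-22/y)/4 = 3 - 11/(2*y))
√(M(189) + z) = √((3 - 11/2/189) - 2443) = √((3 - 11/2*1/189) - 2443) = √((3 - 11/378) - 2443) = √(1123/378 - 2443) = √(-922331/378) = I*√38737902/126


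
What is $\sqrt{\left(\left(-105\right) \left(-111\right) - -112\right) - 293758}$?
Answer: $i \sqrt{281991} \approx 531.03 i$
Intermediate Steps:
$\sqrt{\left(\left(-105\right) \left(-111\right) - -112\right) - 293758} = \sqrt{\left(11655 + 112\right) - 293758} = \sqrt{11767 - 293758} = \sqrt{-281991} = i \sqrt{281991}$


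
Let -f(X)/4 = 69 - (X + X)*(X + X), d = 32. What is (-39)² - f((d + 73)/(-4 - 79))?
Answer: 12203133/6889 ≈ 1771.4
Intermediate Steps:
f(X) = -276 + 16*X² (f(X) = -4*(69 - (X + X)*(X + X)) = -4*(69 - 2*X*2*X) = -4*(69 - 4*X²) = -276 + 16*X²)
(-39)² - f((d + 73)/(-4 - 79)) = (-39)² - (-276 + 16*((32 + 73)/(-4 - 79))²) = 1521 - (-276 + 16*(105/(-83))²) = 1521 - (-276 + 16*(105*(-1/83))²) = 1521 - (-276 + 16*(-105/83)²) = 1521 - (-276 + 16*(11025/6889)) = 1521 - (-276 + 176400/6889) = 1521 - 1*(-1724964/6889) = 1521 + 1724964/6889 = 12203133/6889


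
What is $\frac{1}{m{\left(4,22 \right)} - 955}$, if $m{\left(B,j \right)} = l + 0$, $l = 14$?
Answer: $- \frac{1}{941} \approx -0.0010627$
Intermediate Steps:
$m{\left(B,j \right)} = 14$ ($m{\left(B,j \right)} = 14 + 0 = 14$)
$\frac{1}{m{\left(4,22 \right)} - 955} = \frac{1}{14 - 955} = \frac{1}{-941} = - \frac{1}{941}$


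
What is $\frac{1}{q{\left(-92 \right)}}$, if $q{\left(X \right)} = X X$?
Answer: $\frac{1}{8464} \approx 0.00011815$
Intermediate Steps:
$q{\left(X \right)} = X^{2}$
$\frac{1}{q{\left(-92 \right)}} = \frac{1}{\left(-92\right)^{2}} = \frac{1}{8464}$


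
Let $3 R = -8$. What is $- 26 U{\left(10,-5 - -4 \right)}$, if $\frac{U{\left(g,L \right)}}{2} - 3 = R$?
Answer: $- \frac{52}{3} \approx -17.333$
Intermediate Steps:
$R = - \frac{8}{3}$ ($R = \frac{1}{3} \left(-8\right) = - \frac{8}{3} \approx -2.6667$)
$U{\left(g,L \right)} = \frac{2}{3}$ ($U{\left(g,L \right)} = 6 + 2 \left(- \frac{8}{3}\right) = 6 - \frac{16}{3} = \frac{2}{3}$)
$- 26 U{\left(10,-5 - -4 \right)} = \left(-26\right) \frac{2}{3} = - \frac{52}{3}$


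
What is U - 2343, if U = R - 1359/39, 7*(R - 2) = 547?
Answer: -209091/91 ≈ -2297.7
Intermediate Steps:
R = 561/7 (R = 2 + (⅐)*547 = 2 + 547/7 = 561/7 ≈ 80.143)
U = 4122/91 (U = 561/7 - 1359/39 = 561/7 - 1359*1/39 = 561/7 - 453/13 = 4122/91 ≈ 45.297)
U - 2343 = 4122/91 - 2343 = -209091/91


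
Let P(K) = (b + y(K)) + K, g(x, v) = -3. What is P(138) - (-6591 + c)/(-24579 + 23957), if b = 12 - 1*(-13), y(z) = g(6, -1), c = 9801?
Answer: 51365/311 ≈ 165.16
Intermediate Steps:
y(z) = -3
b = 25 (b = 12 + 13 = 25)
P(K) = 22 + K (P(K) = (25 - 3) + K = 22 + K)
P(138) - (-6591 + c)/(-24579 + 23957) = (22 + 138) - (-6591 + 9801)/(-24579 + 23957) = 160 - 3210/(-622) = 160 - 3210*(-1)/622 = 160 - 1*(-1605/311) = 160 + 1605/311 = 51365/311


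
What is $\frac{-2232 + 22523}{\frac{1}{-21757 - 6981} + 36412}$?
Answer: $\frac{583122758}{1046408055} \approx 0.55726$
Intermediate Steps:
$\frac{-2232 + 22523}{\frac{1}{-21757 - 6981} + 36412} = \frac{20291}{\frac{1}{-28738} + 36412} = \frac{20291}{- \frac{1}{28738} + 36412} = \frac{20291}{\frac{1046408055}{28738}} = 20291 \cdot \frac{28738}{1046408055} = \frac{583122758}{1046408055}$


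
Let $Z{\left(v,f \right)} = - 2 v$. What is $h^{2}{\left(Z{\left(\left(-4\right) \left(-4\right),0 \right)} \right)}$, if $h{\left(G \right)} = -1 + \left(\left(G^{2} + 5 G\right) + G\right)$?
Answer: $690561$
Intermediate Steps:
$h{\left(G \right)} = -1 + G^{2} + 6 G$ ($h{\left(G \right)} = -1 + \left(G^{2} + 6 G\right) = -1 + G^{2} + 6 G$)
$h^{2}{\left(Z{\left(\left(-4\right) \left(-4\right),0 \right)} \right)} = \left(-1 + \left(- 2 \left(\left(-4\right) \left(-4\right)\right)\right)^{2} + 6 \left(- 2 \left(\left(-4\right) \left(-4\right)\right)\right)\right)^{2} = \left(-1 + \left(\left(-2\right) 16\right)^{2} + 6 \left(\left(-2\right) 16\right)\right)^{2} = \left(-1 + \left(-32\right)^{2} + 6 \left(-32\right)\right)^{2} = \left(-1 + 1024 - 192\right)^{2} = 831^{2} = 690561$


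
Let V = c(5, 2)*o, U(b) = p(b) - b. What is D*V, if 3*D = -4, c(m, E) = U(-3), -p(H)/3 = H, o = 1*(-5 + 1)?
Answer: 64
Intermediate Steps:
o = -4 (o = 1*(-4) = -4)
p(H) = -3*H
U(b) = -4*b (U(b) = -3*b - b = -4*b)
c(m, E) = 12 (c(m, E) = -4*(-3) = 12)
V = -48 (V = 12*(-4) = -48)
D = -4/3 (D = (⅓)*(-4) = -4/3 ≈ -1.3333)
D*V = -4/3*(-48) = 64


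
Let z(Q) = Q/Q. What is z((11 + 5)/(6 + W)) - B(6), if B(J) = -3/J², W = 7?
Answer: 13/12 ≈ 1.0833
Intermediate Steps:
B(J) = -3/J²
z(Q) = 1
z((11 + 5)/(6 + W)) - B(6) = 1 - (-3)/6² = 1 - (-3)/36 = 1 - 1*(-1/12) = 1 + 1/12 = 13/12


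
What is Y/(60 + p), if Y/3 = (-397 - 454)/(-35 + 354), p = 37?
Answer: -2553/30943 ≈ -0.082507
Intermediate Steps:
Y = -2553/319 (Y = 3*((-397 - 454)/(-35 + 354)) = 3*(-851/319) = -2553/319 ≈ -8.0031)
Y/(60 + p) = -2553/319/(60 + 37) = -2553/319/97 = (1/97)*(-2553/319) = -2553/30943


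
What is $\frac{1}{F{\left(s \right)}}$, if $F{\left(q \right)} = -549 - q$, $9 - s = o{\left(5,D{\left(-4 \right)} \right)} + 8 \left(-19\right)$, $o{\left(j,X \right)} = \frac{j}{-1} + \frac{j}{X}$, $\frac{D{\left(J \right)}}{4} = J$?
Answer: $- \frac{16}{11445} \approx -0.001398$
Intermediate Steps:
$D{\left(J \right)} = 4 J$
$o{\left(j,X \right)} = - j + \frac{j}{X}$ ($o{\left(j,X \right)} = j \left(-1\right) + \frac{j}{X} = - j + \frac{j}{X}$)
$s = \frac{2661}{16}$ ($s = 9 - \left(\left(\left(-1\right) 5 + \frac{5}{4 \left(-4\right)}\right) + 8 \left(-19\right)\right) = 9 - \left(\left(-5 + \frac{5}{-16}\right) - 152\right) = 9 - \left(\left(-5 + 5 \left(- \frac{1}{16}\right)\right) - 152\right) = 9 - \left(\left(-5 - \frac{5}{16}\right) - 152\right) = 9 - \left(- \frac{85}{16} - 152\right) = 9 - - \frac{2517}{16} = 9 + \frac{2517}{16} = \frac{2661}{16} \approx 166.31$)
$\frac{1}{F{\left(s \right)}} = \frac{1}{-549 - \frac{2661}{16}} = \frac{1}{- \frac{11445}{16}} = - \frac{16}{11445}$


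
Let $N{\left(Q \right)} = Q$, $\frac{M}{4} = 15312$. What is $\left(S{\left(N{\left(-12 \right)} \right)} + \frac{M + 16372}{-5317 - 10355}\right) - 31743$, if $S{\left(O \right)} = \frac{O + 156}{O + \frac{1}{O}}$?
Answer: $- \frac{18043099759}{568110} \approx -31760.0$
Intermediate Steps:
$M = 61248$ ($M = 4 \cdot 15312 = 61248$)
$S{\left(O \right)} = \frac{156 + O}{O + \frac{1}{O}}$
$\left(S{\left(N{\left(-12 \right)} \right)} + \frac{M + 16372}{-5317 - 10355}\right) - 31743 = \left(- \frac{12 \left(156 - 12\right)}{1 + \left(-12\right)^{2}} + \frac{61248 + 16372}{-5317 - 10355}\right) - 31743 = \left(\left(-12\right) \frac{1}{1 + 144} \cdot 144 + \frac{77620}{-15672}\right) - 31743 = \left(\left(-12\right) \frac{1}{145} \cdot 144 + 77620 \left(- \frac{1}{15672}\right)\right) - 31743 = \left(\left(-12\right) \frac{1}{145} \cdot 144 - \frac{19405}{3918}\right) - 31743 = \left(- \frac{1728}{145} - \frac{19405}{3918}\right) - 31743 = - \frac{9584029}{568110} - 31743 = - \frac{18043099759}{568110}$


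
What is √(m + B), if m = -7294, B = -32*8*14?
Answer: 7*I*√222 ≈ 104.3*I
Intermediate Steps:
B = -3584 (B = -256*14 = -3584)
√(m + B) = √(-7294 - 3584) = √(-10878) = 7*I*√222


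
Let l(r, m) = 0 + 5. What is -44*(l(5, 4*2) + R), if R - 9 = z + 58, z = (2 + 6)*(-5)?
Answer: -1408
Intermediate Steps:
z = -40 (z = 8*(-5) = -40)
l(r, m) = 5
R = 27 (R = 9 + (-40 + 58) = 9 + 18 = 27)
-44*(l(5, 4*2) + R) = -44*(5 + 27) = -44*32 = -1408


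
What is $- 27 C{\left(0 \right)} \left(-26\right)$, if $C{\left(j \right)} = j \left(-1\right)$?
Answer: $0$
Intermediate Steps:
$C{\left(j \right)} = - j$
$- 27 C{\left(0 \right)} \left(-26\right) = - 27 \left(\left(-1\right) 0\right) \left(-26\right) = \left(-27\right) 0 \left(-26\right) = 0 \left(-26\right) = 0$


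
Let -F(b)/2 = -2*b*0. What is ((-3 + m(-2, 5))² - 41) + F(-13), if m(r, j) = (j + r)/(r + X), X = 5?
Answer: -37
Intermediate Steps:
m(r, j) = (j + r)/(5 + r) (m(r, j) = (j + r)/(r + 5) = (j + r)/(5 + r))
F(b) = 0 (F(b) = -2*(-2*b)*0 = -2*0 = 0)
((-3 + m(-2, 5))² - 41) + F(-13) = ((-3 + (5 - 2)/(5 - 2))² - 41) + 0 = ((-3 + 3/3)² - 41) + 0 = ((-3 + (⅓)*3)² - 41) + 0 = ((-3 + 1)² - 41) + 0 = ((-2)² - 41) + 0 = (4 - 41) + 0 = -37 + 0 = -37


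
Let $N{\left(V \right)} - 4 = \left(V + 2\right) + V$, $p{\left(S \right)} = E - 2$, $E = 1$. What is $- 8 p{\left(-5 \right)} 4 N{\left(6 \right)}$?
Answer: $576$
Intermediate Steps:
$p{\left(S \right)} = -1$ ($p{\left(S \right)} = 1 - 2 = -1$)
$N{\left(V \right)} = 6 + 2 V$ ($N{\left(V \right)} = 4 + \left(\left(V + 2\right) + V\right) = 4 + \left(\left(2 + V\right) + V\right) = 4 + \left(2 + 2 V\right) = 6 + 2 V$)
$- 8 p{\left(-5 \right)} 4 N{\left(6 \right)} = \left(-8\right) \left(-1\right) 4 \left(6 + 2 \cdot 6\right) = 8 \cdot 4 \left(6 + 12\right) = 32 \cdot 18 = 576$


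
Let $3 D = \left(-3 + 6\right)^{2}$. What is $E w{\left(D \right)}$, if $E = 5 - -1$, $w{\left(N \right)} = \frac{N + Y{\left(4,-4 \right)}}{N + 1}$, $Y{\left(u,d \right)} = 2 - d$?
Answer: $\frac{27}{2} \approx 13.5$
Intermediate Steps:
$D = 3$ ($D = \frac{\left(-3 + 6\right)^{2}}{3} = \frac{3^{2}}{3} = \frac{1}{3} \cdot 9 = 3$)
$w{\left(N \right)} = \frac{6 + N}{1 + N}$ ($w{\left(N \right)} = \frac{N + \left(2 - -4\right)}{N + 1} = \frac{N + \left(2 + 4\right)}{1 + N} = \frac{N + 6}{1 + N} = \frac{6 + N}{1 + N}$)
$E = 6$ ($E = 5 + 1 = 6$)
$E w{\left(D \right)} = 6 \frac{6 + 3}{1 + 3} = 6 \cdot \frac{1}{4} \cdot 9 = 6 \cdot \frac{9}{4} = \frac{27}{2}$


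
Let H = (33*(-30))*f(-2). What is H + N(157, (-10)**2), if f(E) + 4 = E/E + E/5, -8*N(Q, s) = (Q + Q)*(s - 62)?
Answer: 3749/2 ≈ 1874.5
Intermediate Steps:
N(Q, s) = -Q*(-62 + s)/4 (N(Q, s) = -(Q + Q)*(s - 62)/8 = -2*Q*(-62 + s)/8 = -Q*(-62 + s)/4)
f(E) = -3 + E/5 (f(E) = -4 + (E/E + E/5) = -4 + (1 + E*(1/5)) = -4 + (1 + E/5) = -3 + E/5)
H = 3366 (H = (33*(-30))*(-3 + (1/5)*(-2)) = -990*(-3 - 2/5) = -990*(-17/5) = 3366)
H + N(157, (-10)**2) = 3366 + (1/4)*157*(62 - 1*(-10)**2) = 3366 + (1/4)*157*(62 - 1*100) = 3366 + (1/4)*157*(62 - 100) = 3366 + (1/4)*157*(-38) = 3366 - 2983/2 = 3749/2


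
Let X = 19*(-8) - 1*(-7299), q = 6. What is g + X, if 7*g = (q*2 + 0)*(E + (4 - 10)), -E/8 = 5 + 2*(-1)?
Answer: 49669/7 ≈ 7095.6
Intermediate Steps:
X = 7147 (X = -152 + 7299 = 7147)
E = -24 (E = -8*(5 + 2*(-1)) = -8*(5 - 2) = -8*3 = -24)
g = -360/7 (g = ((6*2 + 0)*(-24 + (4 - 10)))/7 = ((12 + 0)*(-24 - 6))/7 = (12*(-30))/7 = (1/7)*(-360) = -360/7 ≈ -51.429)
g + X = -360/7 + 7147 = 49669/7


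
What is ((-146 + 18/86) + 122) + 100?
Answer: 3277/43 ≈ 76.209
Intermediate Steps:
((-146 + 18/86) + 122) + 100 = ((-146 + 18*(1/86)) + 122) + 100 = ((-146 + 9/43) + 122) + 100 = (-6269/43 + 122) + 100 = -1023/43 + 100 = 3277/43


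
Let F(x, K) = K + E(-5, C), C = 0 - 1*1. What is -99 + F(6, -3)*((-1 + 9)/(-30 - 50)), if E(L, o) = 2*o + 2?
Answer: -987/10 ≈ -98.700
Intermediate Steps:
C = -1 (C = 0 - 1 = -1)
E(L, o) = 2 + 2*o
F(x, K) = K (F(x, K) = K + (2 + 2*(-1)) = K + (2 - 2) = K + 0 = K)
-99 + F(6, -3)*((-1 + 9)/(-30 - 50)) = -99 - 3*(-1 + 9)/(-30 - 50) = -99 - 24/(-80) = -99 - 24*(-1)/80 = -99 - 3*(-1/10) = -99 + 3/10 = -987/10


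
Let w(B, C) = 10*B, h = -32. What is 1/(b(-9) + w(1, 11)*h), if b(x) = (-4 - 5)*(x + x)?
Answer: -1/158 ≈ -0.0063291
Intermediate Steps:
b(x) = -18*x
1/(b(-9) + w(1, 11)*h) = 1/(-18*(-9) + (10*1)*(-32)) = 1/(162 + 10*(-32)) = 1/(162 - 320) = 1/(-158) = -1/158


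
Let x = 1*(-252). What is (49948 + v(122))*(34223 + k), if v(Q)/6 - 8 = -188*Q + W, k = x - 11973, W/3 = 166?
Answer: -1861734736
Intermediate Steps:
W = 498 (W = 3*166 = 498)
x = -252
k = -12225 (k = -252 - 11973 = -12225)
v(Q) = 3036 - 1128*Q (v(Q) = 48 + 6*(-188*Q + 498) = 48 + 6*(498 - 188*Q) = 48 + (2988 - 1128*Q) = 3036 - 1128*Q)
(49948 + v(122))*(34223 + k) = (49948 + (3036 - 1128*122))*(34223 - 12225) = (49948 + (3036 - 137616))*21998 = (49948 - 134580)*21998 = -84632*21998 = -1861734736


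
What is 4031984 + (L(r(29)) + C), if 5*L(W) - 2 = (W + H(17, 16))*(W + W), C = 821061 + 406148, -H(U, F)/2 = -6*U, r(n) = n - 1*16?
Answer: 26301609/5 ≈ 5.2603e+6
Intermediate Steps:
r(n) = -16 + n (r(n) = n - 16 = -16 + n)
H(U, F) = 12*U (H(U, F) = -(-12)*U = 12*U)
C = 1227209
L(W) = ⅖ + 2*W*(204 + W)/5 (L(W) = ⅖ + ((W + 12*17)*(W + W))/5 = ⅖ + ((W + 204)*(2*W))/5 = ⅖ + ((204 + W)*(2*W))/5 = ⅖ + (2*W*(204 + W))/5 = ⅖ + 2*W*(204 + W)/5)
4031984 + (L(r(29)) + C) = 4031984 + ((⅖ + 2*(-16 + 29)²/5 + 408*(-16 + 29)/5) + 1227209) = 4031984 + ((⅖ + (⅖)*13² + (408/5)*13) + 1227209) = 4031984 + ((⅖ + (⅖)*169 + 5304/5) + 1227209) = 4031984 + ((⅖ + 338/5 + 5304/5) + 1227209) = 4031984 + (5644/5 + 1227209) = 4031984 + 6141689/5 = 26301609/5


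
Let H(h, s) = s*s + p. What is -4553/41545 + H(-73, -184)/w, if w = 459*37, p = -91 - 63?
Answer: 440941997/235186245 ≈ 1.8749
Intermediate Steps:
p = -154
w = 16983
H(h, s) = -154 + s**2 (H(h, s) = s*s - 154 = s**2 - 154 = -154 + s**2)
-4553/41545 + H(-73, -184)/w = -4553/41545 + (-154 + (-184)**2)/16983 = -4553*1/41545 + (-154 + 33856)*(1/16983) = -4553/41545 + 33702*(1/16983) = -4553/41545 + 11234/5661 = 440941997/235186245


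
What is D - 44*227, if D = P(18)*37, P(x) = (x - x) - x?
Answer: -10654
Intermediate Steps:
P(x) = -x (P(x) = 0 - x = -x)
D = -666 (D = -1*18*37 = -18*37 = -666)
D - 44*227 = -666 - 44*227 = -666 - 1*9988 = -666 - 9988 = -10654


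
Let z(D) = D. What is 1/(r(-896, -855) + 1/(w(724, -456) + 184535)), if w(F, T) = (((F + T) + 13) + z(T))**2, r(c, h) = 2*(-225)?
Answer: -215160/96821999 ≈ -0.0022222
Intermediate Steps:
r(c, h) = -450
w(F, T) = (13 + F + 2*T)**2 (w(F, T) = (((F + T) + 13) + T)**2 = ((13 + F + T) + T)**2 = (13 + F + 2*T)**2)
1/(r(-896, -855) + 1/(w(724, -456) + 184535)) = 1/(-450 + 1/((13 + 724 + 2*(-456))**2 + 184535)) = 1/(-450 + 1/((13 + 724 - 912)**2 + 184535)) = 1/(-450 + 1/((-175)**2 + 184535)) = 1/(-450 + 1/(30625 + 184535)) = 1/(-450 + 1/215160) = 1/(-96821999/215160) = -215160/96821999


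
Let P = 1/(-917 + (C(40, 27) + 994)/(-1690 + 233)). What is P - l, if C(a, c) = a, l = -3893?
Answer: 110751926/28449 ≈ 3893.0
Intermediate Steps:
P = -31/28449 (P = 1/(-917 + (40 + 994)/(-1690 + 233)) = 1/(-917 + 1034/(-1457)) = 1/(-917 + 1034*(-1/1457)) = 1/(-917 - 22/31) = 1/(-28449/31) = -31/28449 ≈ -0.0010897)
P - l = -31/28449 - 1*(-3893) = -31/28449 + 3893 = 110751926/28449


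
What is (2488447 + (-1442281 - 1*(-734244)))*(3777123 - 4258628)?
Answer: -857276317050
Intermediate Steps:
(2488447 + (-1442281 - 1*(-734244)))*(3777123 - 4258628) = (2488447 + (-1442281 + 734244))*(-481505) = (2488447 - 708037)*(-481505) = 1780410*(-481505) = -857276317050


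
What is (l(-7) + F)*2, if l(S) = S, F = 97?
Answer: 180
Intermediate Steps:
(l(-7) + F)*2 = (-7 + 97)*2 = 90*2 = 180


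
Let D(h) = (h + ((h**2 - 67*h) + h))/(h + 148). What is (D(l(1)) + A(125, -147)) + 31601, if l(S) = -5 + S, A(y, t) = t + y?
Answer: 378971/12 ≈ 31581.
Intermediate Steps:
D(h) = (h**2 - 65*h)/(148 + h) (D(h) = (h + (h**2 - 66*h))/(148 + h) = (h**2 - 65*h)/(148 + h))
(D(l(1)) + A(125, -147)) + 31601 = ((-5 + 1)*(-65 + (-5 + 1))/(148 + (-5 + 1)) + (-147 + 125)) + 31601 = (-4*(-65 - 4)/(148 - 4) - 22) + 31601 = (-4*(-69)/144 - 22) + 31601 = (-4*1/144*(-69) - 22) + 31601 = (23/12 - 22) + 31601 = -241/12 + 31601 = 378971/12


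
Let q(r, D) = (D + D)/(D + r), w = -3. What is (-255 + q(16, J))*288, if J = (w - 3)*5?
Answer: -505440/7 ≈ -72206.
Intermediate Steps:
J = -30 (J = (-3 - 3)*5 = -6*5 = -30)
q(r, D) = 2*D/(D + r) (q(r, D) = (2*D)/(D + r) = 2*D/(D + r))
(-255 + q(16, J))*288 = (-255 + 2*(-30)/(-30 + 16))*288 = (-255 + 2*(-30)/(-14))*288 = (-255 + 2*(-30)*(-1/14))*288 = (-255 + 30/7)*288 = -1755/7*288 = -505440/7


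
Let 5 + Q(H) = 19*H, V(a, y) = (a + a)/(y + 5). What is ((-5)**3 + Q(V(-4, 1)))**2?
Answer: 217156/9 ≈ 24128.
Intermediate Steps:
V(a, y) = 2*a/(5 + y) (V(a, y) = (2*a)/(5 + y) = 2*a/(5 + y))
Q(H) = -5 + 19*H
((-5)**3 + Q(V(-4, 1)))**2 = ((-5)**3 + (-5 + 19*(2*(-4)/(5 + 1))))**2 = (-125 + (-5 + 19*(2*(-4)/6)))**2 = (-125 + (-5 + 19*(2*(-4)*(1/6))))**2 = (-125 + (-5 + 19*(-4/3)))**2 = (-125 + (-5 - 76/3))**2 = (-125 - 91/3)**2 = (-466/3)**2 = 217156/9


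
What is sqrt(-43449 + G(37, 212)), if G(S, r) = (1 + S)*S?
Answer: I*sqrt(42043) ≈ 205.04*I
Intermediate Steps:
G(S, r) = S*(1 + S)
sqrt(-43449 + G(37, 212)) = sqrt(-43449 + 37*(1 + 37)) = sqrt(-43449 + 37*38) = sqrt(-43449 + 1406) = sqrt(-42043) = I*sqrt(42043)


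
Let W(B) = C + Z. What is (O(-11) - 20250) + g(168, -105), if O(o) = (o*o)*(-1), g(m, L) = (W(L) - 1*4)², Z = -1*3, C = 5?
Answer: -20367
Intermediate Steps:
Z = -3
W(B) = 2 (W(B) = 5 - 3 = 2)
g(m, L) = 4 (g(m, L) = (2 - 1*4)² = (2 - 4)² = (-2)² = 4)
O(o) = -o² (O(o) = o²*(-1) = -o²)
(O(-11) - 20250) + g(168, -105) = (-1*(-11)² - 20250) + 4 = (-1*121 - 20250) + 4 = (-121 - 20250) + 4 = -20371 + 4 = -20367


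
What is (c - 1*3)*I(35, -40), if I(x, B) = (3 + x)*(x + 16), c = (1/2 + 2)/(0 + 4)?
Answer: -18411/4 ≈ -4602.8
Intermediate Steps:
c = 5/8 (c = (1*(½) + 2)/4 = (½ + 2)*(¼) = (5/2)*(¼) = 5/8 ≈ 0.62500)
I(x, B) = (3 + x)*(16 + x)
(c - 1*3)*I(35, -40) = (5/8 - 1*3)*(48 + 35² + 19*35) = (5/8 - 3)*(48 + 1225 + 665) = -19/8*1938 = -18411/4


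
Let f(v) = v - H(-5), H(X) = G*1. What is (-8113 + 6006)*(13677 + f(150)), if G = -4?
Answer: -29141917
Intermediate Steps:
H(X) = -4 (H(X) = -4*1 = -4)
f(v) = 4 + v (f(v) = v - 1*(-4) = v + 4 = 4 + v)
(-8113 + 6006)*(13677 + f(150)) = (-8113 + 6006)*(13677 + (4 + 150)) = -2107*(13677 + 154) = -2107*13831 = -29141917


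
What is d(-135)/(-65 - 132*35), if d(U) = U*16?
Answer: 432/937 ≈ 0.46105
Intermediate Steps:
d(U) = 16*U
d(-135)/(-65 - 132*35) = (16*(-135))/(-65 - 132*35) = -2160/(-65 - 4620) = -2160/(-4685) = -2160*(-1/4685) = 432/937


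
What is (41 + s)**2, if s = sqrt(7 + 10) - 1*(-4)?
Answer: (45 + sqrt(17))**2 ≈ 2413.1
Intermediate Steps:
s = 4 + sqrt(17) (s = sqrt(17) + 4 = 4 + sqrt(17) ≈ 8.1231)
(41 + s)**2 = (41 + (4 + sqrt(17)))**2 = (45 + sqrt(17))**2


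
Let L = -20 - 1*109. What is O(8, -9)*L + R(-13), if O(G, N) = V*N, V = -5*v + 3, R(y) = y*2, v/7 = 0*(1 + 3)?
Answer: 3457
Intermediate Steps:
v = 0 (v = 7*(0*(1 + 3)) = 7*(0*4) = 7*0 = 0)
L = -129 (L = -20 - 109 = -129)
R(y) = 2*y
V = 3 (V = -5*0 + 3 = 0 + 3 = 3)
O(G, N) = 3*N
O(8, -9)*L + R(-13) = (3*(-9))*(-129) + 2*(-13) = -27*(-129) - 26 = 3483 - 26 = 3457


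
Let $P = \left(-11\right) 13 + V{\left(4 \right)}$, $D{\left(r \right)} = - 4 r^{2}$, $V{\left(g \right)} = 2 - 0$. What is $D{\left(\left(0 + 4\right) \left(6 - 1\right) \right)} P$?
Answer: $225600$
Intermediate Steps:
$V{\left(g \right)} = 2$ ($V{\left(g \right)} = 2 + 0 = 2$)
$P = -141$ ($P = \left(-11\right) 13 + 2 = -143 + 2 = -141$)
$D{\left(\left(0 + 4\right) \left(6 - 1\right) \right)} P = - 4 \left(\left(0 + 4\right) \left(6 - 1\right)\right)^{2} \left(-141\right) = - 4 \left(4 \cdot 5\right)^{2} \left(-141\right) = - 4 \cdot 20^{2} \left(-141\right) = \left(-4\right) 400 \left(-141\right) = \left(-1600\right) \left(-141\right) = 225600$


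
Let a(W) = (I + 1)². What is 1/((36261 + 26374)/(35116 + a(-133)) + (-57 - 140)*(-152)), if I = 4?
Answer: 35141/1052324739 ≈ 3.3394e-5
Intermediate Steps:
a(W) = 25 (a(W) = (4 + 1)² = 5² = 25)
1/((36261 + 26374)/(35116 + a(-133)) + (-57 - 140)*(-152)) = 1/((36261 + 26374)/(35116 + 25) + (-57 - 140)*(-152)) = 1/(62635/35141 - 197*(-152)) = 1/(62635*(1/35141) + 29944) = 1/(62635/35141 + 29944) = 1/(1052324739/35141) = 35141/1052324739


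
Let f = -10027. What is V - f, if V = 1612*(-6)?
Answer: 355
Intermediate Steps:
V = -9672
V - f = -9672 - 1*(-10027) = -9672 + 10027 = 355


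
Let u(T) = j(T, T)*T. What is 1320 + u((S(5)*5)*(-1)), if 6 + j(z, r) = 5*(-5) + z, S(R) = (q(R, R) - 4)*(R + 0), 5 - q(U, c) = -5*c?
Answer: 443970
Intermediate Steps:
q(U, c) = 5 + 5*c (q(U, c) = 5 - (-5)*c = 5 + 5*c)
S(R) = R*(1 + 5*R) (S(R) = ((5 + 5*R) - 4)*(R + 0) = (1 + 5*R)*R = R*(1 + 5*R))
j(z, r) = -31 + z (j(z, r) = -6 + (5*(-5) + z) = -6 + (-25 + z) = -31 + z)
u(T) = T*(-31 + T) (u(T) = (-31 + T)*T = T*(-31 + T))
1320 + u((S(5)*5)*(-1)) = 1320 + (((5*(1 + 5*5))*5)*(-1))*(-31 + ((5*(1 + 5*5))*5)*(-1)) = 1320 + (((5*(1 + 25))*5)*(-1))*(-31 + ((5*(1 + 25))*5)*(-1)) = 1320 + (((5*26)*5)*(-1))*(-31 + ((5*26)*5)*(-1)) = 1320 + ((130*5)*(-1))*(-31 + (130*5)*(-1)) = 1320 + (650*(-1))*(-31 + 650*(-1)) = 1320 - 650*(-31 - 650) = 1320 - 650*(-681) = 1320 + 442650 = 443970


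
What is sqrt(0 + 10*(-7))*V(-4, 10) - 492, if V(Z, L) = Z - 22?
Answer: -492 - 26*I*sqrt(70) ≈ -492.0 - 217.53*I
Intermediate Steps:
V(Z, L) = -22 + Z
sqrt(0 + 10*(-7))*V(-4, 10) - 492 = sqrt(0 + 10*(-7))*(-22 - 4) - 492 = sqrt(0 - 70)*(-26) - 492 = sqrt(-70)*(-26) - 492 = (I*sqrt(70))*(-26) - 492 = -26*I*sqrt(70) - 492 = -492 - 26*I*sqrt(70)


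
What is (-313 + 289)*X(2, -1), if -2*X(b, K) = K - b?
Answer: -36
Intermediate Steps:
X(b, K) = b/2 - K/2 (X(b, K) = -(K - b)/2 = b/2 - K/2)
(-313 + 289)*X(2, -1) = (-313 + 289)*((½)*2 - ½*(-1)) = -24*(1 + ½) = -24*3/2 = -36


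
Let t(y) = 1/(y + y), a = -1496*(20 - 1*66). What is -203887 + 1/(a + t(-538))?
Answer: -15097019859229/74046015 ≈ -2.0389e+5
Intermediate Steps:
a = 68816 (a = -1496*(20 - 66) = -1496*(-46) = 68816)
t(y) = 1/(2*y)
-203887 + 1/(a + t(-538)) = -203887 + 1/(68816 + (½)/(-538)) = -203887 + 1/(68816 + (½)*(-1/538)) = -203887 + 1/(68816 - 1/1076) = -203887 + 1/(74046015/1076) = -203887 + 1076/74046015 = -15097019859229/74046015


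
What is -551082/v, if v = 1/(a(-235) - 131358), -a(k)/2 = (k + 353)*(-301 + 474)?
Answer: 94888605252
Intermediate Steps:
a(k) = -122138 - 346*k (a(k) = -2*(k + 353)*(-301 + 474) = -2*(353 + k)*173 = -2*(61069 + 173*k) = -122138 - 346*k)
v = -1/172186 (v = 1/((-122138 - 346*(-235)) - 131358) = 1/((-122138 + 81310) - 131358) = 1/(-40828 - 131358) = 1/(-172186) = -1/172186 ≈ -5.8077e-6)
-551082/v = -551082/(-1/172186) = -551082*(-172186) = 94888605252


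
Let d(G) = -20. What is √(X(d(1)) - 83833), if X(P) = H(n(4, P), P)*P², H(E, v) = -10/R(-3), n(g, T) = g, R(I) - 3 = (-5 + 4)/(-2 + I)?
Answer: I*√85083 ≈ 291.69*I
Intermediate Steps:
R(I) = 3 - 1/(-2 + I) (R(I) = 3 + (-5 + 4)/(-2 + I) = 3 - 1/(-2 + I))
H(E, v) = -25/8 (H(E, v) = -10*(-2 - 3)/(-7 + 3*(-3)) = -10*(-5/(-7 - 9)) = -10/((-⅕*(-16))) = -10/16/5 = -10*5/16 = -25/8)
X(P) = -25*P²/8
√(X(d(1)) - 83833) = √(-25/8*(-20)² - 83833) = √(-25/8*400 - 83833) = √(-1250 - 83833) = √(-85083) = I*√85083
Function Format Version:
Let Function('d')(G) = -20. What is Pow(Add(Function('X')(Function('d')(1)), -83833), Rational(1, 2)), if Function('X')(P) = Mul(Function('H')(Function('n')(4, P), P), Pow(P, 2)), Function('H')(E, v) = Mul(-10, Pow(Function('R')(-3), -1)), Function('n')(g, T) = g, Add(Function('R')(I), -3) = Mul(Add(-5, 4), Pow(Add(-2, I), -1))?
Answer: Mul(I, Pow(85083, Rational(1, 2))) ≈ Mul(291.69, I)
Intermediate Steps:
Function('R')(I) = Add(3, Mul(-1, Pow(Add(-2, I), -1))) (Function('R')(I) = Add(3, Mul(Add(-5, 4), Pow(Add(-2, I), -1))) = Add(3, Mul(-1, Pow(Add(-2, I), -1))))
Function('H')(E, v) = Rational(-25, 8) (Function('H')(E, v) = Mul(-10, Pow(Mul(Pow(Add(-2, -3), -1), Add(-7, Mul(3, -3))), -1)) = Mul(-10, Pow(Mul(Pow(-5, -1), Add(-7, -9)), -1)) = Mul(-10, Pow(Mul(Rational(-1, 5), -16), -1)) = Mul(-10, Pow(Rational(16, 5), -1)) = Mul(-10, Rational(5, 16)) = Rational(-25, 8))
Function('X')(P) = Mul(Rational(-25, 8), Pow(P, 2))
Pow(Add(Function('X')(Function('d')(1)), -83833), Rational(1, 2)) = Pow(Add(Mul(Rational(-25, 8), Pow(-20, 2)), -83833), Rational(1, 2)) = Pow(Add(Mul(Rational(-25, 8), 400), -83833), Rational(1, 2)) = Pow(Add(-1250, -83833), Rational(1, 2)) = Pow(-85083, Rational(1, 2)) = Mul(I, Pow(85083, Rational(1, 2)))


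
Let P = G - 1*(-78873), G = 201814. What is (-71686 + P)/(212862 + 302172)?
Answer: 5359/13206 ≈ 0.40580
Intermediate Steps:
P = 280687 (P = 201814 - 1*(-78873) = 201814 + 78873 = 280687)
(-71686 + P)/(212862 + 302172) = (-71686 + 280687)/(212862 + 302172) = 209001/515034 = 209001*(1/515034) = 5359/13206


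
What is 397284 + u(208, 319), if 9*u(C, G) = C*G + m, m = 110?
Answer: 1214006/3 ≈ 4.0467e+5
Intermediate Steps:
u(C, G) = 110/9 + C*G/9 (u(C, G) = (C*G + 110)/9 = (110 + C*G)/9 = 110/9 + C*G/9)
397284 + u(208, 319) = 397284 + (110/9 + (1/9)*208*319) = 397284 + (110/9 + 66352/9) = 397284 + 22154/3 = 1214006/3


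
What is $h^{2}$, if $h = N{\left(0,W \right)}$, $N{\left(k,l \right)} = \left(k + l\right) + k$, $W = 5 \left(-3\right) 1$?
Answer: $225$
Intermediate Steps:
$W = -15$ ($W = \left(-15\right) 1 = -15$)
$N{\left(k,l \right)} = l + 2 k$
$h = -15$ ($h = -15 + 2 \cdot 0 = -15 + 0 = -15$)
$h^{2} = \left(-15\right)^{2} = 225$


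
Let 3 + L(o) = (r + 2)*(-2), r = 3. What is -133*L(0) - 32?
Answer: 1697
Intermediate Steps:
L(o) = -13 (L(o) = -3 + (3 + 2)*(-2) = -3 + 5*(-2) = -3 - 10 = -13)
-133*L(0) - 32 = -133*(-13) - 32 = 1729 - 32 = 1697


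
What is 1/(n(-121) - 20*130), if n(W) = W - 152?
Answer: -1/2873 ≈ -0.00034807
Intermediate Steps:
n(W) = -152 + W
1/(n(-121) - 20*130) = 1/((-152 - 121) - 20*130) = 1/(-273 - 2600) = 1/(-2873) = -1/2873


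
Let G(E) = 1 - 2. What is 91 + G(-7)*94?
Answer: -3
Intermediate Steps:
G(E) = -1
91 + G(-7)*94 = 91 - 1*94 = 91 - 94 = -3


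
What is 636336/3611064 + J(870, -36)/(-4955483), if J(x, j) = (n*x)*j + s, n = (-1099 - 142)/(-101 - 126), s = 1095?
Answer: 2741245644333/13019444044577 ≈ 0.21055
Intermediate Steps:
n = 1241/227 (n = -1241/(-227) = -1241*(-1/227) = 1241/227 ≈ 5.4670)
J(x, j) = 1095 + 1241*j*x/227 (J(x, j) = (1241*x/227)*j + 1095 = 1241*j*x/227 + 1095 = 1095 + 1241*j*x/227)
636336/3611064 + J(870, -36)/(-4955483) = 636336/3611064 + (1095 + (1241/227)*(-36)*870)/(-4955483) = 636336*(1/3611064) + (1095 - 38868120/227)*(-1/4955483) = 26514/150461 - 38619555/227*(-1/4955483) = 26514/150461 + 2970735/86530357 = 2741245644333/13019444044577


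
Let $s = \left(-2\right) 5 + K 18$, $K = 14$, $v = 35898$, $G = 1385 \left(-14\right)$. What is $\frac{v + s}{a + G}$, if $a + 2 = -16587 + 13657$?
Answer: $- \frac{18070}{11161} \approx -1.619$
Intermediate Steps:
$G = -19390$
$a = -2932$ ($a = -2 + \left(-16587 + 13657\right) = -2 - 2930 = -2932$)
$s = 242$ ($s = \left(-2\right) 5 + 14 \cdot 18 = -10 + 252 = 242$)
$\frac{v + s}{a + G} = \frac{35898 + 242}{-2932 - 19390} = \frac{36140}{-22322} = 36140 \left(- \frac{1}{22322}\right) = - \frac{18070}{11161}$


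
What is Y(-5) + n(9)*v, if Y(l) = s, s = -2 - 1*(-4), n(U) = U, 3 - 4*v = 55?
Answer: -115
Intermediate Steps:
v = -13 (v = 3/4 - 1/4*55 = 3/4 - 55/4 = -13)
s = 2 (s = -2 + 4 = 2)
Y(l) = 2
Y(-5) + n(9)*v = 2 + 9*(-13) = 2 - 117 = -115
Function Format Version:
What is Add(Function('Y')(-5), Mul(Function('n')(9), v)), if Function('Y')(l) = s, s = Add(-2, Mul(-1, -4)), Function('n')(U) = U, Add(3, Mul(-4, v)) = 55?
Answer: -115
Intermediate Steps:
v = -13 (v = Add(Rational(3, 4), Mul(Rational(-1, 4), 55)) = Add(Rational(3, 4), Rational(-55, 4)) = -13)
s = 2 (s = Add(-2, 4) = 2)
Function('Y')(l) = 2
Add(Function('Y')(-5), Mul(Function('n')(9), v)) = Add(2, Mul(9, -13)) = Add(2, -117) = -115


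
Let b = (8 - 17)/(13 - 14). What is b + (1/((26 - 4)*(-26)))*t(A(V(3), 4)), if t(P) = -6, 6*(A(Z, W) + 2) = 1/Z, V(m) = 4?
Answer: 2577/286 ≈ 9.0105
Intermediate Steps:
A(Z, W) = -2 + 1/(6*Z)
b = 9 (b = -9/(-1) = -9*(-1) = 9)
b + (1/((26 - 4)*(-26)))*t(A(V(3), 4)) = 9 + (1/((26 - 4)*(-26)))*(-6) = 9 + (-1/26/22)*(-6) = 9 + ((1/22)*(-1/26))*(-6) = 9 - 1/572*(-6) = 9 + 3/286 = 2577/286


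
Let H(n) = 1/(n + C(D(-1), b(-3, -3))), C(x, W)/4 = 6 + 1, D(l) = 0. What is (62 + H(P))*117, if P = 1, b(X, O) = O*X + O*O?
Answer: 210483/29 ≈ 7258.0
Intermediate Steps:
b(X, O) = O² + O*X (b(X, O) = O*X + O² = O² + O*X)
C(x, W) = 28 (C(x, W) = 4*(6 + 1) = 4*7 = 28)
H(n) = 1/(28 + n) (H(n) = 1/(n + 28) = 1/(28 + n))
(62 + H(P))*117 = (62 + 1/(28 + 1))*117 = (62 + 1/29)*117 = (1799/29)*117 = 210483/29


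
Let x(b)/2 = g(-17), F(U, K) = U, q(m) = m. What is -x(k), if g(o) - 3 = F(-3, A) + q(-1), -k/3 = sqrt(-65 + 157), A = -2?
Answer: 2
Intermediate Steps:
k = -6*sqrt(23) (k = -3*sqrt(-65 + 157) = -6*sqrt(23) ≈ -28.775)
g(o) = -1 (g(o) = 3 + (-3 - 1) = 3 - 4 = -1)
x(b) = -2 (x(b) = 2*(-1) = -2)
-x(k) = -1*(-2) = 2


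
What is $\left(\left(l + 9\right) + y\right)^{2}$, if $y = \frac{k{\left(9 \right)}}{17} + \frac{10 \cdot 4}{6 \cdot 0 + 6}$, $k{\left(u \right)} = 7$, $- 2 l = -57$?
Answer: $\frac{20675209}{10404} \approx 1987.2$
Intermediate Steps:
$l = \frac{57}{2}$ ($l = \left(- \frac{1}{2}\right) \left(-57\right) = \frac{57}{2} \approx 28.5$)
$y = \frac{361}{51}$ ($y = \frac{7}{17} + \frac{10 \cdot 4}{6 \cdot 0 + 6} = 7 \cdot \frac{1}{17} + \frac{40}{0 + 6} = \frac{7}{17} + \frac{40}{6} = \frac{7}{17} + 40 \cdot \frac{1}{6} = \frac{7}{17} + \frac{20}{3} = \frac{361}{51} \approx 7.0784$)
$\left(\left(l + 9\right) + y\right)^{2} = \left(\left(\frac{57}{2} + 9\right) + \frac{361}{51}\right)^{2} = \left(\frac{75}{2} + \frac{361}{51}\right)^{2} = \left(\frac{4547}{102}\right)^{2} = \frac{20675209}{10404}$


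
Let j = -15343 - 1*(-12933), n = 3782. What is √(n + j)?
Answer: 14*√7 ≈ 37.041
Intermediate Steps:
j = -2410 (j = -15343 + 12933 = -2410)
√(n + j) = √(3782 - 2410) = √1372 = 14*√7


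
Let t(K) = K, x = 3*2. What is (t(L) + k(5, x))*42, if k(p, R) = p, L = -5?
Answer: 0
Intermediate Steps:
x = 6
(t(L) + k(5, x))*42 = (-5 + 5)*42 = 0*42 = 0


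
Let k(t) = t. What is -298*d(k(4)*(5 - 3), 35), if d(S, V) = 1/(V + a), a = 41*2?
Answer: -298/117 ≈ -2.5470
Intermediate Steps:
a = 82
d(S, V) = 1/(82 + V) (d(S, V) = 1/(V + 82) = 1/(82 + V))
-298*d(k(4)*(5 - 3), 35) = -298/(82 + 35) = -298/117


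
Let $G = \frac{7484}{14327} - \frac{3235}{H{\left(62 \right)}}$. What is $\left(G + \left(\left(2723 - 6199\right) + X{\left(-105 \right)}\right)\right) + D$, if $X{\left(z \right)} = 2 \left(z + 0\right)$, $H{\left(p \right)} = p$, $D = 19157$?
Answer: $\frac{13696603217}{888274} \approx 15419.0$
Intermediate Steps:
$X{\left(z \right)} = 2 z$
$G = - \frac{45883837}{888274}$ ($G = \frac{7484}{14327} - \frac{3235}{62} = - \frac{45883837}{888274} \approx -51.655$)
$\left(G + \left(\left(2723 - 6199\right) + X{\left(-105 \right)}\right)\right) + D = \left(- \frac{45883837}{888274} + \left(\left(2723 - 6199\right) + 2 \left(-105\right)\right)\right) + 19157 = \left(- \frac{45883837}{888274} - 3686\right) + 19157 = - \frac{3320061801}{888274} + 19157 = \frac{13696603217}{888274}$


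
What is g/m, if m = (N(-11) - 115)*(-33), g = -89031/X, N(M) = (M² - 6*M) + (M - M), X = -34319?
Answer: -29677/27180648 ≈ -0.0010918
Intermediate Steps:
N(M) = M² - 6*M (N(M) = (M² - 6*M) + 0 = M² - 6*M)
g = 89031/34319 (g = -89031/(-34319) = -89031*(-1/34319) = 89031/34319 ≈ 2.5942)
m = -2376 (m = (-11*(-6 - 11) - 115)*(-33) = (-11*(-17) - 115)*(-33) = (187 - 115)*(-33) = 72*(-33) = -2376)
g/m = (89031/34319)/(-2376) = (89031/34319)*(-1/2376) = -29677/27180648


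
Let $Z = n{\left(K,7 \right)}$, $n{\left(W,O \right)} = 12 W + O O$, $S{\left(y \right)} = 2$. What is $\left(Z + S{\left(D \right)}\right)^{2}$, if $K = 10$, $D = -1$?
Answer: $29241$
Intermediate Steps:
$n{\left(W,O \right)} = O^{2} + 12 W$ ($n{\left(W,O \right)} = 12 W + O^{2} = O^{2} + 12 W$)
$Z = 169$ ($Z = 7^{2} + 12 \cdot 10 = 49 + 120 = 169$)
$\left(Z + S{\left(D \right)}\right)^{2} = \left(169 + 2\right)^{2} = 171^{2} = 29241$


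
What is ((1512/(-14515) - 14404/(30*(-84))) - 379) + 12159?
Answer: 21554587391/1828890 ≈ 11786.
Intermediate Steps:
((1512/(-14515) - 14404/(30*(-84))) - 379) + 12159 = ((1512*(-1/14515) - 14404/(-2520)) - 379) + 12159 = ((-1512/14515 - 14404*(-1/2520)) - 379) + 12159 = ((-1512/14515 + 3601/630) - 379) + 12159 = (10263191/1828890 - 379) + 12159 = -682886119/1828890 + 12159 = 21554587391/1828890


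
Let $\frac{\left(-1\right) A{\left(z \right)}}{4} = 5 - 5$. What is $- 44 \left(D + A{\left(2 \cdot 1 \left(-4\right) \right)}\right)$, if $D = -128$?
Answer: $5632$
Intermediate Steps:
$A{\left(z \right)} = 0$ ($A{\left(z \right)} = - 4 \left(5 - 5\right) = \left(-4\right) 0 = 0$)
$- 44 \left(D + A{\left(2 \cdot 1 \left(-4\right) \right)}\right) = - 44 \left(-128 + 0\right) = \left(-44\right) \left(-128\right) = 5632$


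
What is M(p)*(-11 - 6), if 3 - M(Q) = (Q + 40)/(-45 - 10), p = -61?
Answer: -2448/55 ≈ -44.509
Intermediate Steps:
M(Q) = 41/11 + Q/55 (M(Q) = 3 - (Q + 40)/(-45 - 10) = 3 - (40 + Q)/(-55) = 3 - (40 + Q)*(-1)/55 = 3 - (-8/11 - Q/55) = 3 + (8/11 + Q/55) = 41/11 + Q/55)
M(p)*(-11 - 6) = (41/11 + (1/55)*(-61))*(-11 - 6) = (41/11 - 61/55)*(-17) = (144/55)*(-17) = -2448/55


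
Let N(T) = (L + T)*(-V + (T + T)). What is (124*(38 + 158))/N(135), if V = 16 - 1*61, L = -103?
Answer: 217/90 ≈ 2.4111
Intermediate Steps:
V = -45 (V = 16 - 61 = -45)
N(T) = (-103 + T)*(45 + 2*T) (N(T) = (-103 + T)*(-1*(-45) + (T + T)) = (-103 + T)*(45 + 2*T))
(124*(38 + 158))/N(135) = (124*(38 + 158))/(-4635 - 161*135 + 2*135²) = (124*196)/(-4635 - 21735 + 2*18225) = 24304/(-4635 - 21735 + 36450) = 24304/10080 = 24304*(1/10080) = 217/90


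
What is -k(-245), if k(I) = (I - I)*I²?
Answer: 0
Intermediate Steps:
k(I) = 0 (k(I) = 0*I² = 0)
-k(-245) = -1*0 = 0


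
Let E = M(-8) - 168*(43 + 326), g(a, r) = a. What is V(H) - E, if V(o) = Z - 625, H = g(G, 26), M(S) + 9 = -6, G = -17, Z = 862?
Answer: 62244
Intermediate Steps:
M(S) = -15 (M(S) = -9 - 6 = -15)
H = -17
V(o) = 237 (V(o) = 862 - 625 = 237)
E = -62007 (E = -15 - 168*(43 + 326) = -15 - 168*369 = -15 - 61992 = -62007)
V(H) - E = 237 - 1*(-62007) = 237 + 62007 = 62244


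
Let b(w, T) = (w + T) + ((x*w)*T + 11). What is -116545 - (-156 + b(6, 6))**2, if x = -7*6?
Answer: -2822570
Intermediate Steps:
x = -42
b(w, T) = 11 + T + w - 42*T*w (b(w, T) = (w + T) + ((-42*w)*T + 11) = (T + w) + (-42*T*w + 11) = (T + w) + (11 - 42*T*w) = 11 + T + w - 42*T*w)
-116545 - (-156 + b(6, 6))**2 = -116545 - (-156 + (11 + 6 + 6 - 42*6*6))**2 = -116545 - (-156 + (11 + 6 + 6 - 1512))**2 = -116545 - (-156 - 1489)**2 = -116545 - 1*(-1645)**2 = -116545 - 1*2706025 = -116545 - 2706025 = -2822570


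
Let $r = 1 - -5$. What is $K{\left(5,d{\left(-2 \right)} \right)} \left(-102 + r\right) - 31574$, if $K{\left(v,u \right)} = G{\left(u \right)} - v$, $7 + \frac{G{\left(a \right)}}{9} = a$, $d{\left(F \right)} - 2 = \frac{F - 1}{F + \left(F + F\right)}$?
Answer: $-27206$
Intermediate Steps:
$d{\left(F \right)} = 2 + \frac{-1 + F}{3 F}$ ($d{\left(F \right)} = 2 + \frac{F - 1}{F + \left(F + F\right)} = 2 + \frac{-1 + F}{F + 2 F} = 2 + \frac{-1 + F}{3 F}$)
$r = 6$ ($r = 1 + 5 = 6$)
$G{\left(a \right)} = -63 + 9 a$
$K{\left(v,u \right)} = -63 - v + 9 u$ ($K{\left(v,u \right)} = \left(-63 + 9 u\right) - v = -63 - v + 9 u$)
$K{\left(5,d{\left(-2 \right)} \right)} \left(-102 + r\right) - 31574 = \left(-63 - 5 + 9 \frac{-1 + 7 \left(-2\right)}{3 \left(-2\right)}\right) \left(-102 + 6\right) - 31574 = \left(-63 - 5 + 9 \cdot \frac{1}{3} \left(- \frac{1}{2}\right) \left(-1 - 14\right)\right) \left(-96\right) - 31574 = \left(-63 - 5 + 9 \cdot \frac{1}{3} \left(- \frac{1}{2}\right) \left(-15\right)\right) \left(-96\right) - 31574 = \left(-63 - 5 + 9 \cdot \frac{5}{2}\right) \left(-96\right) - 31574 = \left(-63 - 5 + \frac{45}{2}\right) \left(-96\right) - 31574 = \left(- \frac{91}{2}\right) \left(-96\right) - 31574 = 4368 - 31574 = -27206$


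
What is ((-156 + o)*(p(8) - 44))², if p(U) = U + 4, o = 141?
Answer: 230400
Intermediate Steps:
p(U) = 4 + U
((-156 + o)*(p(8) - 44))² = ((-156 + 141)*((4 + 8) - 44))² = (-15*(12 - 44))² = (-15*(-32))² = 480² = 230400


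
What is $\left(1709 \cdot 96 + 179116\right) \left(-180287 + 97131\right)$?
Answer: $-28537476080$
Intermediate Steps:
$\left(1709 \cdot 96 + 179116\right) \left(-180287 + 97131\right) = \left(164064 + 179116\right) \left(-83156\right) = 343180 \left(-83156\right) = -28537476080$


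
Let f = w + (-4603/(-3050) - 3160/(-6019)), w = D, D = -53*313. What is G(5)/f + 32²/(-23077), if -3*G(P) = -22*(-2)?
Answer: -19506208909768/448532461033989 ≈ -0.043489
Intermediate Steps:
D = -16589
w = -16589
G(P) = -44/3 (G(P) = -(-22)*(-2)/3 = -⅓*44 = -44/3)
f = -304502689093/18357950 (f = -16589 + (-4603/(-3050) - 3160/(-6019)) = -16589 + (-4603*(-1/3050) - 3160*(-1/6019)) = -16589 + (4603/3050 + 3160/6019) = -16589 + 37343457/18357950 = -304502689093/18357950 ≈ -16587.)
G(5)/f + 32²/(-23077) = -44/(3*(-304502689093/18357950)) + 32²/(-23077) = -44/3*(-18357950/304502689093) + 1024*(-1/23077) = 807749800/913508067279 - 1024/23077 = -19506208909768/448532461033989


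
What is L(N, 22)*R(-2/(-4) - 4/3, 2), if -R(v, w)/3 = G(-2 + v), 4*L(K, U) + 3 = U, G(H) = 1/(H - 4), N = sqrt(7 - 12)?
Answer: 171/82 ≈ 2.0854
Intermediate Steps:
N = I*sqrt(5) (N = sqrt(-5) = I*sqrt(5) ≈ 2.2361*I)
G(H) = 1/(-4 + H)
L(K, U) = -3/4 + U/4
R(v, w) = -3/(-6 + v) (R(v, w) = -3/(-4 + (-2 + v)) = -3/(-6 + v))
L(N, 22)*R(-2/(-4) - 4/3, 2) = (-3/4 + (1/4)*22)*(-3/(-6 + (-2/(-4) - 4/3))) = (-3/4 + 11/2)*(-3/(-6 + (-2*(-1/4) - 4*1/3))) = 19*(-3/(-6 + (1/2 - 4/3)))/4 = 19*(-3/(-6 - 5/6))/4 = 19*(-3/(-41/6))/4 = 19*(-3*(-6/41))/4 = (19/4)*(18/41) = 171/82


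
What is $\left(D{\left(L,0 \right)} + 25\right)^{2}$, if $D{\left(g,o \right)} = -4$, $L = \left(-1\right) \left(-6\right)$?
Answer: $441$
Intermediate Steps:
$L = 6$
$\left(D{\left(L,0 \right)} + 25\right)^{2} = \left(-4 + 25\right)^{2} = 21^{2} = 441$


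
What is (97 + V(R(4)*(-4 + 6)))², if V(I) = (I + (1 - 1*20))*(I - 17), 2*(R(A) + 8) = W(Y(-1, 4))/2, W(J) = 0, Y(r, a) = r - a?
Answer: 1567504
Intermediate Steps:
R(A) = -8 (R(A) = -8 + (0/2)/2 = -8 + (0*(½))/2 = -8 + (½)*0 = -8 + 0 = -8)
V(I) = (-19 + I)*(-17 + I) (V(I) = (I + (1 - 20))*(-17 + I) = (I - 19)*(-17 + I) = (-19 + I)*(-17 + I))
(97 + V(R(4)*(-4 + 6)))² = (97 + (323 + (-8*(-4 + 6))² - (-288)*(-4 + 6)))² = (97 + (323 + (-8*2)² - (-288)*2))² = (97 + (323 + (-16)² - 36*(-16)))² = (97 + (323 + 256 + 576))² = (97 + 1155)² = 1252² = 1567504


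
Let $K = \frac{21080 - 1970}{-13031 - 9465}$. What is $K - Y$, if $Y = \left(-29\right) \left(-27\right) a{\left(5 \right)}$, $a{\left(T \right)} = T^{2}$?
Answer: $- \frac{220189155}{11248} \approx -19576.0$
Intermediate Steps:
$Y = 19575$ ($Y = \left(-29\right) \left(-27\right) 5^{2} = 783 \cdot 25 = 19575$)
$K = - \frac{9555}{11248}$ ($K = \frac{19110}{-13031 - 9465} = \frac{19110}{-22496} = 19110 \left(- \frac{1}{22496}\right) = - \frac{9555}{11248} \approx -0.84948$)
$K - Y = - \frac{9555}{11248} - 19575 = - \frac{220189155}{11248}$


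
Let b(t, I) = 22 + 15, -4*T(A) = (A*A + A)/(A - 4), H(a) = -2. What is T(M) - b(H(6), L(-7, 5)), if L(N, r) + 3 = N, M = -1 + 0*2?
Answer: -37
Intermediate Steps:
M = -1 (M = -1 + 0 = -1)
L(N, r) = -3 + N
T(A) = -(A + A**2)/(4*(-4 + A)) (T(A) = -(A*A + A)/(4*(A - 4)) = -(A**2 + A)/(4*(-4 + A)) = -(A + A**2)/(4*(-4 + A)))
b(t, I) = 37
T(M) - b(H(6), L(-7, 5)) = -1*(-1)*(1 - 1)/(-16 + 4*(-1)) - 1*37 = -1*(-1)*0/(-16 - 4) - 37 = -1*(-1)*0/(-20) - 37 = -1*(-1)*(-1/20)*0 - 37 = 0 - 37 = -37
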